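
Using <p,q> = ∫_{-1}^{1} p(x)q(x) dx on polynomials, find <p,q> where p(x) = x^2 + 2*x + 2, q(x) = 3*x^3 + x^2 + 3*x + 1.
<p,q> = 64/5

Expand the product: p(x)·q(x) = 3*x^5 + 7*x^4 + 11*x^3 + 9*x^2 + 8*x + 2.
∫_{-1}^{1} of each monomial x^k gives [2/(k+1) if k even, 0 if k odd]. Integrating term-by-term (or equivalently evaluating the antiderivative F(x) = x^6/2 + 7*x^5/5 + 11*x^4/4 + 3*x^3 + 4*x^2 + 2*x at the endpoints):
  F(1) − F(−1) = 273/20 − (17/20) = 64/5.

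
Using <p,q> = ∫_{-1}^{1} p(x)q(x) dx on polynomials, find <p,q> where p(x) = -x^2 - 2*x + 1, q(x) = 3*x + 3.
<p,q> = 0

Expand the product: p(x)·q(x) = -3*x^3 - 9*x^2 - 3*x + 3.
∫_{-1}^{1} of each monomial x^k gives [2/(k+1) if k even, 0 if k odd]. Integrating term-by-term (or equivalently evaluating the antiderivative F(x) = -3*x^4/4 - 3*x^3 - 3*x^2/2 + 3*x at the endpoints):
  F(1) − F(−1) = -9/4 − (-9/4) = 0.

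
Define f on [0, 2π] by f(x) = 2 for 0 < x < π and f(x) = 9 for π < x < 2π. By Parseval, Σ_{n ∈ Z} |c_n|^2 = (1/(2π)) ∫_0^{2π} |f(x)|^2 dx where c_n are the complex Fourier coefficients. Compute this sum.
Σ |c_n|^2 = 85/2

Parseval equates the L^2 energy of f (normalised by 1/(2π)) with the ℓ^2 sum of its Fourier coefficients: (1/(2π)) ∫_0^{2π} |f|^2 = Σ |c_n|^2.
Compute the left side: (1/(2π)) [∫_0^π 2^2 dx + ∫_π^{2π} 9^2 dx] = (1/(2π)) · (4π + 81π) = (4 + 81)/2 = 85/2.
So Σ_{n ∈ Z} |c_n|^2 = 85/2.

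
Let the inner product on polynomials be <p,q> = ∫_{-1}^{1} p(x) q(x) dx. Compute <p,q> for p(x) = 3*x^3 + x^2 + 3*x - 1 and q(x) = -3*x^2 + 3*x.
<p,q> = 52/5

Expand the product: p(x)·q(x) = -9*x^5 + 6*x^4 - 6*x^3 + 12*x^2 - 3*x.
∫_{-1}^{1} of each monomial x^k gives [2/(k+1) if k even, 0 if k odd]. Integrating term-by-term (or equivalently evaluating the antiderivative F(x) = -3*x^6/2 + 6*x^5/5 - 3*x^4/2 + 4*x^3 - 3*x^2/2 at the endpoints):
  F(1) − F(−1) = 7/10 − (-97/10) = 52/5.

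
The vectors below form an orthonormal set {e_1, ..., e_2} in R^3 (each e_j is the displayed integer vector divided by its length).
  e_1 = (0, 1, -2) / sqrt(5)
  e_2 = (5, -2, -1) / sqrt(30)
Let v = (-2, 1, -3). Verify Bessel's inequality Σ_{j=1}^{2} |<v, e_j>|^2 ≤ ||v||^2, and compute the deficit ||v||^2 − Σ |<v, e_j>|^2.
Σ |<v, e_j>|^2 = 25/2; ||v||^2 = 14; deficit = 3/2

Write each e_j = u_j / sqrt(<u_j, u_j>) where u_j is the displayed integer vector. Then <v, e_j> = <v, u_j> / sqrt(<u_j, u_j>), so |<v, e_j>|^2 = <v, u_j>^2 / <u_j, u_j>.
Coefficients: <v, e_1> = 7/sqrt(5), <v, e_2> = -9/sqrt(30).
Square and sum: Σ |<v, e_j>|^2 = 25/2.
Compute ||v||^2 = v·v = 14.
Deficit = 14 − 25/2 = 3/2 ≥ 0, confirming Bessel's inequality. (The deficit equals ||v − Σ <v,e_j> e_j||^2, the squared distance from v to span{e_j}.)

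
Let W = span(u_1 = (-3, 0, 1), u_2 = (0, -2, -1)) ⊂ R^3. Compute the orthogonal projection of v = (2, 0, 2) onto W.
proj_W(v) = (66/49, 48/49, 2/49)

Set up U = [u_1 | ... | u_2] ∈ R^(3×2). The projector onto W = col(U) is P = U (U^T U)^(-1) U^T.
Compute U^T U =
  [10, -1]
  [-1, 5],
and U^T v = (-4, -2).
Solve U^T U · c = U^T v for the coefficients: c = (-22/49, -24/49). The projection is proj_W(v) = U c.
Check: (v - proj_W(v)) · u_1 = 0  (should be 0).
Check: (v - proj_W(v)) · u_2 = 0  (should be 0).
Result: proj_W(v) = (66/49, 48/49, 2/49).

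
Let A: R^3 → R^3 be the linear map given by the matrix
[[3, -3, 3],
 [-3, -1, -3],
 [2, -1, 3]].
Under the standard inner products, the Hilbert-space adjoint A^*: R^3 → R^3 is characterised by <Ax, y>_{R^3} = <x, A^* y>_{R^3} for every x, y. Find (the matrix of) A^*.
A^* = A^T =
[[3, -3, 2],
 [-3, -1, -1],
 [3, -3, 3]]

For real matrices with standard dot products, the defining identity <Ax, y> = <x, A^* y> gives (Ax)^T y = x^T (A^*) y, i.e. x^T A^T y = x^T (A^*) y. Since this holds for all x, y, we must have A^* = A^T. Therefore
A^* =
[[3, -3, 2],
 [-3, -1, -1],
 [3, -3, 3]].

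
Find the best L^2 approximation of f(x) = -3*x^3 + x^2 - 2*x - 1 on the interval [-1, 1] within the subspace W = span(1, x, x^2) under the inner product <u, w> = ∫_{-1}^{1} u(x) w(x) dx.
g(x) = x^2 - 19*x/5 - 1

The best approximation g ∈ W is the orthogonal projection of f onto W. Writing g = a_0 + a_1 x + a_2 x^2, the coefficients solve the normal equations G · a = b where
  G_{ij} = <φ_i, φ_j> and b_i = <f, φ_i>, with φ_0 = 1, φ_1 = x, φ_2 = x^2.
G =
  [2, 0, 2/3]
  [0, 2/3, 0]
  [2/3, 0, 2/5],
b = (-4/3, -38/15, -4/15).
Solving gives a_0 = -1, a_1 = -19/5, a_2 = 1, so
  g(x) = x^2 - 19*x/5 - 1.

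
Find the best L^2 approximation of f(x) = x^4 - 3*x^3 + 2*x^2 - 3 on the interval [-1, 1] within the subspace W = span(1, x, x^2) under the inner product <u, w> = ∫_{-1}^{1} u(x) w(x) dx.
g(x) = 20*x^2/7 - 9*x/5 - 108/35

The best approximation g ∈ W is the orthogonal projection of f onto W. Writing g = a_0 + a_1 x + a_2 x^2, the coefficients solve the normal equations G · a = b where
  G_{ij} = <φ_i, φ_j> and b_i = <f, φ_i>, with φ_0 = 1, φ_1 = x, φ_2 = x^2.
G =
  [2, 0, 2/3]
  [0, 2/3, 0]
  [2/3, 0, 2/5],
b = (-64/15, -6/5, -32/35).
Solving gives a_0 = -108/35, a_1 = -9/5, a_2 = 20/7, so
  g(x) = 20*x^2/7 - 9*x/5 - 108/35.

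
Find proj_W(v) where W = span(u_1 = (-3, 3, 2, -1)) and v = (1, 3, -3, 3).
proj_W(v) = (9/23, -9/23, -6/23, 3/23)

Set up U = [u_1 | ... | u_1] ∈ R^(4×1). The projector onto W = col(U) is P = U (U^T U)^(-1) U^T.
Compute U^T U =
  [23],
and U^T v = (-3).
Solve U^T U · c = U^T v for the coefficients: c = (-3/23). The projection is proj_W(v) = U c.
Check: (v - proj_W(v)) · u_1 = 0  (should be 0).
Result: proj_W(v) = (9/23, -9/23, -6/23, 3/23).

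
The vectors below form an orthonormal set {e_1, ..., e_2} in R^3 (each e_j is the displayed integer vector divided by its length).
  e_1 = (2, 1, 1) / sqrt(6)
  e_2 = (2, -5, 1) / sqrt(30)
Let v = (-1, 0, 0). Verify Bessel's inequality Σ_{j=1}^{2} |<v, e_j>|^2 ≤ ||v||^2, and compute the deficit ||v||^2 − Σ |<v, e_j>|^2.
Σ |<v, e_j>|^2 = 4/5; ||v||^2 = 1; deficit = 1/5

Write each e_j = u_j / sqrt(<u_j, u_j>) where u_j is the displayed integer vector. Then <v, e_j> = <v, u_j> / sqrt(<u_j, u_j>), so |<v, e_j>|^2 = <v, u_j>^2 / <u_j, u_j>.
Coefficients: <v, e_1> = -2/sqrt(6), <v, e_2> = -2/sqrt(30).
Square and sum: Σ |<v, e_j>|^2 = 4/5.
Compute ||v||^2 = v·v = 1.
Deficit = 1 − 4/5 = 1/5 ≥ 0, confirming Bessel's inequality. (The deficit equals ||v − Σ <v,e_j> e_j||^2, the squared distance from v to span{e_j}.)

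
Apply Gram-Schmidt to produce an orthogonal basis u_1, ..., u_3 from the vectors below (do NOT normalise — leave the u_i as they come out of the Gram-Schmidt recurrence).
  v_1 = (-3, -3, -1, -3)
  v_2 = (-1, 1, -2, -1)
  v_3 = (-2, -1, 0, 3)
Orthogonal basis:
  u_1 = (-3, -3, -1, -3)
  u_2 = (-13/28, 43/28, -51/28, -13/28)
  u_3 = (-368/171, -85/171, -34/57, 487/171)

Apply the Gram-Schmidt recurrence
  u_1 = v_1
  u_i = v_i − Σ_{j<i} ((v_i · u_j) / (u_j · u_j)) · u_j.

Step by step this gives:
  u_1 = (-3, -3, -1, -3)
  u_2 = (-13/28, 43/28, -51/28, -13/28)
  u_3 = (-368/171, -85/171, -34/57, 487/171)

Orthogonality check:
  u_2 · u_1 = 0 (should be 0)
  u_3 · u_1 = 0 (should be 0)
  u_3 · u_2 = 0 (should be 0)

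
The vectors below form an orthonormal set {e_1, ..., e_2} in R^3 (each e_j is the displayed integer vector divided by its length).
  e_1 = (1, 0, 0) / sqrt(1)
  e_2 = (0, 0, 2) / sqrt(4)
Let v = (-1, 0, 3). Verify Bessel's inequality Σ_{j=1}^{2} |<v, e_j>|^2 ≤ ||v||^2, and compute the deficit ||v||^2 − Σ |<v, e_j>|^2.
Σ |<v, e_j>|^2 = 10; ||v||^2 = 10; deficit = 0

Write each e_j = u_j / sqrt(<u_j, u_j>) where u_j is the displayed integer vector. Then <v, e_j> = <v, u_j> / sqrt(<u_j, u_j>), so |<v, e_j>|^2 = <v, u_j>^2 / <u_j, u_j>.
Coefficients: <v, e_1> = -1/sqrt(1), <v, e_2> = 6/sqrt(4).
Square and sum: Σ |<v, e_j>|^2 = 10.
Compute ||v||^2 = v·v = 10.
Deficit = 10 − 10 = 0 ≥ 0, confirming Bessel's inequality. (The deficit equals ||v − Σ <v,e_j> e_j||^2, the squared distance from v to span{e_j}.)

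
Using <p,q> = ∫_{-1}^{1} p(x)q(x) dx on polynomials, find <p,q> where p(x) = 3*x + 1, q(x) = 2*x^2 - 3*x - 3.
<p,q> = -32/3

Expand the product: p(x)·q(x) = 6*x^3 - 7*x^2 - 12*x - 3.
∫_{-1}^{1} of each monomial x^k gives [2/(k+1) if k even, 0 if k odd]. Integrating term-by-term (or equivalently evaluating the antiderivative F(x) = 3*x^4/2 - 7*x^3/3 - 6*x^2 - 3*x at the endpoints):
  F(1) − F(−1) = -59/6 − (5/6) = -32/3.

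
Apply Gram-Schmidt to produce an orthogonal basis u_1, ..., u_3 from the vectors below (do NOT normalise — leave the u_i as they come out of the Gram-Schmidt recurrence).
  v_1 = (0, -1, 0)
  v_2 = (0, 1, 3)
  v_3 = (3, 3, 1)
Orthogonal basis:
  u_1 = (0, -1, 0)
  u_2 = (0, 0, 3)
  u_3 = (3, 0, 0)

Apply the Gram-Schmidt recurrence
  u_1 = v_1
  u_i = v_i − Σ_{j<i} ((v_i · u_j) / (u_j · u_j)) · u_j.

Step by step this gives:
  u_1 = (0, -1, 0)
  u_2 = (0, 0, 3)
  u_3 = (3, 0, 0)

Orthogonality check:
  u_2 · u_1 = 0 (should be 0)
  u_3 · u_1 = 0 (should be 0)
  u_3 · u_2 = 0 (should be 0)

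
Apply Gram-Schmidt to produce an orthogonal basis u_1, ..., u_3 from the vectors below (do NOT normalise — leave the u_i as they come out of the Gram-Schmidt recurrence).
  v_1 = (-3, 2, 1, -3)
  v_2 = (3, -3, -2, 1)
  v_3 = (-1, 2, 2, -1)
Orthogonal basis:
  u_1 = (-3, 2, 1, -3)
  u_2 = (9/23, -29/23, -26/23, -37/23)
  u_3 = (35/43, 20/129, 98/129, -59/129)

Apply the Gram-Schmidt recurrence
  u_1 = v_1
  u_i = v_i − Σ_{j<i} ((v_i · u_j) / (u_j · u_j)) · u_j.

Step by step this gives:
  u_1 = (-3, 2, 1, -3)
  u_2 = (9/23, -29/23, -26/23, -37/23)
  u_3 = (35/43, 20/129, 98/129, -59/129)

Orthogonality check:
  u_2 · u_1 = 0 (should be 0)
  u_3 · u_1 = 0 (should be 0)
  u_3 · u_2 = 0 (should be 0)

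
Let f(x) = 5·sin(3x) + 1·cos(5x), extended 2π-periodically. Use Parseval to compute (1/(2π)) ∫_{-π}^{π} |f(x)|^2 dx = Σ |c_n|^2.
Σ |c_n|^2 = 13

Expand |f|^2 and use orthogonality of {sin(nx), cos(mx)} on [-π, π]:
  ∫_{-π}^{π} sin(nx)^2 dx = π, ∫ cos(mx)^2 dx = π, and cross terms integrate to 0.
So ∫_{-π}^{π} f(x)^2 dx = 5^2 · π + 1^2 · π = (25 + 1)π.
Divide by 2π: (25 + 1)/2 = 13.
By Parseval, this equals Σ |c_n|^2.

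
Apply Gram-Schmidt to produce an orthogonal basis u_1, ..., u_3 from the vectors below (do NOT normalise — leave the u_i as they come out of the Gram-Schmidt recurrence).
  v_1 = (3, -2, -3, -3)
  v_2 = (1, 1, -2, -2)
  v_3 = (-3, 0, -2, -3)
Orthogonal basis:
  u_1 = (3, -2, -3, -3)
  u_2 = (-8/31, 57/31, -23/31, -23/31)
  u_3 = (-469/141, -67/47, -97/141, -238/141)

Apply the Gram-Schmidt recurrence
  u_1 = v_1
  u_i = v_i − Σ_{j<i} ((v_i · u_j) / (u_j · u_j)) · u_j.

Step by step this gives:
  u_1 = (3, -2, -3, -3)
  u_2 = (-8/31, 57/31, -23/31, -23/31)
  u_3 = (-469/141, -67/47, -97/141, -238/141)

Orthogonality check:
  u_2 · u_1 = 0 (should be 0)
  u_3 · u_1 = 0 (should be 0)
  u_3 · u_2 = 0 (should be 0)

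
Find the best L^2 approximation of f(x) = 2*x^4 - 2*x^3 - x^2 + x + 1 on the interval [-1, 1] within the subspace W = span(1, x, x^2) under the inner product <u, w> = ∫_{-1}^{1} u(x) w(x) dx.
g(x) = 5*x^2/7 - x/5 + 29/35

The best approximation g ∈ W is the orthogonal projection of f onto W. Writing g = a_0 + a_1 x + a_2 x^2, the coefficients solve the normal equations G · a = b where
  G_{ij} = <φ_i, φ_j> and b_i = <f, φ_i>, with φ_0 = 1, φ_1 = x, φ_2 = x^2.
G =
  [2, 0, 2/3]
  [0, 2/3, 0]
  [2/3, 0, 2/5],
b = (32/15, -2/15, 88/105).
Solving gives a_0 = 29/35, a_1 = -1/5, a_2 = 5/7, so
  g(x) = 5*x^2/7 - x/5 + 29/35.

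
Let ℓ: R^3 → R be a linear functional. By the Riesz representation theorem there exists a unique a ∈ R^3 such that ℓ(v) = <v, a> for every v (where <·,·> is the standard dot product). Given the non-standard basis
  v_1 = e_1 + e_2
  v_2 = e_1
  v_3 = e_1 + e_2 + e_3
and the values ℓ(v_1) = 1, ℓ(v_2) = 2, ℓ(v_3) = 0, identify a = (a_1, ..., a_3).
a = (2, -1, -1)

Write a = (a_1, ..., a_3) in the standard basis. For each basis vector v_i, ℓ(v_i) = <v_i, a> is a linear equation in the a_j's. Collect the n equations into a matrix system V a = ℓ, where row i of V is v_i (expressed in the standard basis). Since V is invertible (lower-triangular with 1s on the diagonal, up to permutation), solve by back-substitution:
  V =
[[1, 1, 0],
 [1, 0, 0],
 [1, 1, 1]]
  V a = (1, 2, 0)
Solving gives a = (2, -1, -1).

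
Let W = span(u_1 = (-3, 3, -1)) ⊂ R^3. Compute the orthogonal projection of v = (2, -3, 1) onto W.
proj_W(v) = (48/19, -48/19, 16/19)

Set up U = [u_1 | ... | u_1] ∈ R^(3×1). The projector onto W = col(U) is P = U (U^T U)^(-1) U^T.
Compute U^T U =
  [19],
and U^T v = (-16).
Solve U^T U · c = U^T v for the coefficients: c = (-16/19). The projection is proj_W(v) = U c.
Check: (v - proj_W(v)) · u_1 = 0  (should be 0).
Result: proj_W(v) = (48/19, -48/19, 16/19).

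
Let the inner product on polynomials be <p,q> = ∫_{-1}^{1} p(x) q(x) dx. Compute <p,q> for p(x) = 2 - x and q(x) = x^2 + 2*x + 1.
<p,q> = 4

Expand the product: p(x)·q(x) = -x^3 + 3*x + 2.
∫_{-1}^{1} of each monomial x^k gives [2/(k+1) if k even, 0 if k odd]. Integrating term-by-term (or equivalently evaluating the antiderivative F(x) = -x^4/4 + 3*x^2/2 + 2*x at the endpoints):
  F(1) − F(−1) = 13/4 − (-3/4) = 4.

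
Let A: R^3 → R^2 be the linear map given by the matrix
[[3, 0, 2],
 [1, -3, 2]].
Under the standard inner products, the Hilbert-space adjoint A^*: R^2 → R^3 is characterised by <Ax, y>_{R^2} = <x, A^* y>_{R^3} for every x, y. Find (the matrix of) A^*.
A^* = A^T =
[[3, 1],
 [0, -3],
 [2, 2]]

For real matrices with standard dot products, the defining identity <Ax, y> = <x, A^* y> gives (Ax)^T y = x^T (A^*) y, i.e. x^T A^T y = x^T (A^*) y. Since this holds for all x, y, we must have A^* = A^T. Therefore
A^* =
[[3, 1],
 [0, -3],
 [2, 2]].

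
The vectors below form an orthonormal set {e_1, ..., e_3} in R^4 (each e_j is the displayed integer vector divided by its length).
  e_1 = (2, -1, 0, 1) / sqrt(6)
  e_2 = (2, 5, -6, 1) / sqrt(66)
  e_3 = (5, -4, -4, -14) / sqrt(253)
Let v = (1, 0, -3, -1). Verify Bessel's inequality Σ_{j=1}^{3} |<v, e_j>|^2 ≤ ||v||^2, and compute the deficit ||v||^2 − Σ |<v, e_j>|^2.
Σ |<v, e_j>|^2 = 217/23; ||v||^2 = 11; deficit = 36/23

Write each e_j = u_j / sqrt(<u_j, u_j>) where u_j is the displayed integer vector. Then <v, e_j> = <v, u_j> / sqrt(<u_j, u_j>), so |<v, e_j>|^2 = <v, u_j>^2 / <u_j, u_j>.
Coefficients: <v, e_1> = 1/sqrt(6), <v, e_2> = 19/sqrt(66), <v, e_3> = 31/sqrt(253).
Square and sum: Σ |<v, e_j>|^2 = 217/23.
Compute ||v||^2 = v·v = 11.
Deficit = 11 − 217/23 = 36/23 ≥ 0, confirming Bessel's inequality. (The deficit equals ||v − Σ <v,e_j> e_j||^2, the squared distance from v to span{e_j}.)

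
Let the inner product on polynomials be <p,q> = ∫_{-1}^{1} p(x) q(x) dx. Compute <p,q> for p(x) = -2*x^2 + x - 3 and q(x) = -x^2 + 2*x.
<p,q> = 62/15

Expand the product: p(x)·q(x) = 2*x^4 - 5*x^3 + 5*x^2 - 6*x.
∫_{-1}^{1} of each monomial x^k gives [2/(k+1) if k even, 0 if k odd]. Integrating term-by-term (or equivalently evaluating the antiderivative F(x) = 2*x^5/5 - 5*x^4/4 + 5*x^3/3 - 3*x^2 at the endpoints):
  F(1) − F(−1) = -131/60 − (-379/60) = 62/15.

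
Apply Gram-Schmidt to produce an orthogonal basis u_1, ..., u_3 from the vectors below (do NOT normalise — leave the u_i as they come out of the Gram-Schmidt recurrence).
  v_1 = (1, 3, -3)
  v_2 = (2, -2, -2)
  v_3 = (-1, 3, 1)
Orthogonal basis:
  u_1 = (1, 3, -3)
  u_2 = (36/19, -44/19, -32/19)
  u_3 = (3/7, 1/7, 2/7)

Apply the Gram-Schmidt recurrence
  u_1 = v_1
  u_i = v_i − Σ_{j<i} ((v_i · u_j) / (u_j · u_j)) · u_j.

Step by step this gives:
  u_1 = (1, 3, -3)
  u_2 = (36/19, -44/19, -32/19)
  u_3 = (3/7, 1/7, 2/7)

Orthogonality check:
  u_2 · u_1 = 0 (should be 0)
  u_3 · u_1 = 0 (should be 0)
  u_3 · u_2 = 0 (should be 0)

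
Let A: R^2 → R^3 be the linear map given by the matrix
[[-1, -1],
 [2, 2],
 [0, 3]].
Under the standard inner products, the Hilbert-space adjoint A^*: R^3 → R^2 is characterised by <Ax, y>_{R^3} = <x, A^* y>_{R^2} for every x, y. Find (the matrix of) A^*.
A^* = A^T =
[[-1, 2, 0],
 [-1, 2, 3]]

For real matrices with standard dot products, the defining identity <Ax, y> = <x, A^* y> gives (Ax)^T y = x^T (A^*) y, i.e. x^T A^T y = x^T (A^*) y. Since this holds for all x, y, we must have A^* = A^T. Therefore
A^* =
[[-1, 2, 0],
 [-1, 2, 3]].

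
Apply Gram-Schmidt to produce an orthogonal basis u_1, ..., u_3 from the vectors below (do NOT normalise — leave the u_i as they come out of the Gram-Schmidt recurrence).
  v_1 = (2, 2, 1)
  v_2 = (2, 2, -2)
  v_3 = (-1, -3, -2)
Orthogonal basis:
  u_1 = (2, 2, 1)
  u_2 = (2/3, 2/3, -8/3)
  u_3 = (1, -1, 0)

Apply the Gram-Schmidt recurrence
  u_1 = v_1
  u_i = v_i − Σ_{j<i} ((v_i · u_j) / (u_j · u_j)) · u_j.

Step by step this gives:
  u_1 = (2, 2, 1)
  u_2 = (2/3, 2/3, -8/3)
  u_3 = (1, -1, 0)

Orthogonality check:
  u_2 · u_1 = 0 (should be 0)
  u_3 · u_1 = 0 (should be 0)
  u_3 · u_2 = 0 (should be 0)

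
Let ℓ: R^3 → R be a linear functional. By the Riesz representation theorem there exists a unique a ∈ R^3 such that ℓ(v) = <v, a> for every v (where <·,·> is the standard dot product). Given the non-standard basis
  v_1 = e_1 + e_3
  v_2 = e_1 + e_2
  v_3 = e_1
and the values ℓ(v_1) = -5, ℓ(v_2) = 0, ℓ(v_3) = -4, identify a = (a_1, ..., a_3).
a = (-4, 4, -1)

Write a = (a_1, ..., a_3) in the standard basis. For each basis vector v_i, ℓ(v_i) = <v_i, a> is a linear equation in the a_j's. Collect the n equations into a matrix system V a = ℓ, where row i of V is v_i (expressed in the standard basis). Since V is invertible (lower-triangular with 1s on the diagonal, up to permutation), solve by back-substitution:
  V =
[[1, 0, 1],
 [1, 1, 0],
 [1, 0, 0]]
  V a = (-5, 0, -4)
Solving gives a = (-4, 4, -1).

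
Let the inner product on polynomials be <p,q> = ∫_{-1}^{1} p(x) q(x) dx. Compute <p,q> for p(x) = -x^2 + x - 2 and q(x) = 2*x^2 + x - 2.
<p,q> = 98/15

Expand the product: p(x)·q(x) = -2*x^4 + x^3 - x^2 - 4*x + 4.
∫_{-1}^{1} of each monomial x^k gives [2/(k+1) if k even, 0 if k odd]. Integrating term-by-term (or equivalently evaluating the antiderivative F(x) = -2*x^5/5 + x^4/4 - x^3/3 - 2*x^2 + 4*x at the endpoints):
  F(1) − F(−1) = 91/60 − (-301/60) = 98/15.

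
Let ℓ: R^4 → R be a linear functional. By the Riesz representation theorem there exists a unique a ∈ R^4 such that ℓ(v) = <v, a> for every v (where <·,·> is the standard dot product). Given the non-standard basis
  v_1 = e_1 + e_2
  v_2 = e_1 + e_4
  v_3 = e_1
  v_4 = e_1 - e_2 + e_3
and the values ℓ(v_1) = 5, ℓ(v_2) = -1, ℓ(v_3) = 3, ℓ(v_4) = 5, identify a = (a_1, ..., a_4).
a = (3, 2, 4, -4)

Write a = (a_1, ..., a_4) in the standard basis. For each basis vector v_i, ℓ(v_i) = <v_i, a> is a linear equation in the a_j's. Collect the n equations into a matrix system V a = ℓ, where row i of V is v_i (expressed in the standard basis). Since V is invertible (lower-triangular with 1s on the diagonal, up to permutation), solve by back-substitution:
  V =
[[1, 1, 0, 0],
 [1, 0, 0, 1],
 [1, 0, 0, 0],
 [1, -1, 1, 0]]
  V a = (5, -1, 3, 5)
Solving gives a = (3, 2, 4, -4).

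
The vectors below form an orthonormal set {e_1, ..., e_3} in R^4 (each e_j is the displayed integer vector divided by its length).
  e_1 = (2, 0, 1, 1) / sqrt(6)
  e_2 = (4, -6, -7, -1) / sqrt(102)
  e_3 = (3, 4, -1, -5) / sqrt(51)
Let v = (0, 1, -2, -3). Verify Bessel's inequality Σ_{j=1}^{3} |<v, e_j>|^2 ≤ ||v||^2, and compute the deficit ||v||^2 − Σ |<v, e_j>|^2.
Σ |<v, e_j>|^2 = 14; ||v||^2 = 14; deficit = 0

Write each e_j = u_j / sqrt(<u_j, u_j>) where u_j is the displayed integer vector. Then <v, e_j> = <v, u_j> / sqrt(<u_j, u_j>), so |<v, e_j>|^2 = <v, u_j>^2 / <u_j, u_j>.
Coefficients: <v, e_1> = -5/sqrt(6), <v, e_2> = 11/sqrt(102), <v, e_3> = 21/sqrt(51).
Square and sum: Σ |<v, e_j>|^2 = 14.
Compute ||v||^2 = v·v = 14.
Deficit = 14 − 14 = 0 ≥ 0, confirming Bessel's inequality. (The deficit equals ||v − Σ <v,e_j> e_j||^2, the squared distance from v to span{e_j}.)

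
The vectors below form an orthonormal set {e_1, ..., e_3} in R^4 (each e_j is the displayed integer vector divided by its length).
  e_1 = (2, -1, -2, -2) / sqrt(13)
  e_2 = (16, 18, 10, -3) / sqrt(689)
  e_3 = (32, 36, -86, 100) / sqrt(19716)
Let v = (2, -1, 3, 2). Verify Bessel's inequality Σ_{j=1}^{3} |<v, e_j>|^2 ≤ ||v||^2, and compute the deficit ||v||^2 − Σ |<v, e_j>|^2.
Σ |<v, e_j>|^2 = 126/31; ||v||^2 = 18; deficit = 432/31

Write each e_j = u_j / sqrt(<u_j, u_j>) where u_j is the displayed integer vector. Then <v, e_j> = <v, u_j> / sqrt(<u_j, u_j>), so |<v, e_j>|^2 = <v, u_j>^2 / <u_j, u_j>.
Coefficients: <v, e_1> = -5/sqrt(13), <v, e_2> = 38/sqrt(689), <v, e_3> = -30/sqrt(19716).
Square and sum: Σ |<v, e_j>|^2 = 126/31.
Compute ||v||^2 = v·v = 18.
Deficit = 18 − 126/31 = 432/31 ≥ 0, confirming Bessel's inequality. (The deficit equals ||v − Σ <v,e_j> e_j||^2, the squared distance from v to span{e_j}.)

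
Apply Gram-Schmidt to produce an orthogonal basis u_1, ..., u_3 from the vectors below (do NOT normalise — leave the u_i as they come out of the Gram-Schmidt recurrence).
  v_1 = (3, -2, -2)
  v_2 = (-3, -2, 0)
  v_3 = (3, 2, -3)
Orthogonal basis:
  u_1 = (3, -2, -2)
  u_2 = (-36/17, -44/17, -10/17)
  u_3 = (-36/49, 54/49, -108/49)

Apply the Gram-Schmidt recurrence
  u_1 = v_1
  u_i = v_i − Σ_{j<i} ((v_i · u_j) / (u_j · u_j)) · u_j.

Step by step this gives:
  u_1 = (3, -2, -2)
  u_2 = (-36/17, -44/17, -10/17)
  u_3 = (-36/49, 54/49, -108/49)

Orthogonality check:
  u_2 · u_1 = 0 (should be 0)
  u_3 · u_1 = 0 (should be 0)
  u_3 · u_2 = 0 (should be 0)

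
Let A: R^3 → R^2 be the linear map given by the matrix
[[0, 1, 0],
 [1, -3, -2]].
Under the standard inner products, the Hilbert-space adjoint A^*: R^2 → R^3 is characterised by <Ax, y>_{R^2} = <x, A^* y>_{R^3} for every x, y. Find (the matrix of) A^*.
A^* = A^T =
[[0, 1],
 [1, -3],
 [0, -2]]

For real matrices with standard dot products, the defining identity <Ax, y> = <x, A^* y> gives (Ax)^T y = x^T (A^*) y, i.e. x^T A^T y = x^T (A^*) y. Since this holds for all x, y, we must have A^* = A^T. Therefore
A^* =
[[0, 1],
 [1, -3],
 [0, -2]].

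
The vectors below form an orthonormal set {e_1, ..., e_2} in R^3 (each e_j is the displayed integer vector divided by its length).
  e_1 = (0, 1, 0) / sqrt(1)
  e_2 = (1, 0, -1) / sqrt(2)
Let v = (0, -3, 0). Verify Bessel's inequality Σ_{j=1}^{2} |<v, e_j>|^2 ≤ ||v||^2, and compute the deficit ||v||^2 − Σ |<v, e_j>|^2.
Σ |<v, e_j>|^2 = 9; ||v||^2 = 9; deficit = 0

Write each e_j = u_j / sqrt(<u_j, u_j>) where u_j is the displayed integer vector. Then <v, e_j> = <v, u_j> / sqrt(<u_j, u_j>), so |<v, e_j>|^2 = <v, u_j>^2 / <u_j, u_j>.
Coefficients: <v, e_1> = -3/sqrt(1), <v, e_2> = 0/sqrt(2).
Square and sum: Σ |<v, e_j>|^2 = 9.
Compute ||v||^2 = v·v = 9.
Deficit = 9 − 9 = 0 ≥ 0, confirming Bessel's inequality. (The deficit equals ||v − Σ <v,e_j> e_j||^2, the squared distance from v to span{e_j}.)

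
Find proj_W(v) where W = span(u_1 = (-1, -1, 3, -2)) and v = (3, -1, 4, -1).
proj_W(v) = (-4/5, -4/5, 12/5, -8/5)

Set up U = [u_1 | ... | u_1] ∈ R^(4×1). The projector onto W = col(U) is P = U (U^T U)^(-1) U^T.
Compute U^T U =
  [15],
and U^T v = (12).
Solve U^T U · c = U^T v for the coefficients: c = (4/5). The projection is proj_W(v) = U c.
Check: (v - proj_W(v)) · u_1 = 0  (should be 0).
Result: proj_W(v) = (-4/5, -4/5, 12/5, -8/5).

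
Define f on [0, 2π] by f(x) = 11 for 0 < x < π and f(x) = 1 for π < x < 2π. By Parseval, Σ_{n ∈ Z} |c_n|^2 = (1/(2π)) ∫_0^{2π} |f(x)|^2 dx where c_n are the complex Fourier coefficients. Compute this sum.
Σ |c_n|^2 = 61

Parseval equates the L^2 energy of f (normalised by 1/(2π)) with the ℓ^2 sum of its Fourier coefficients: (1/(2π)) ∫_0^{2π} |f|^2 = Σ |c_n|^2.
Compute the left side: (1/(2π)) [∫_0^π 11^2 dx + ∫_π^{2π} 1^2 dx] = (1/(2π)) · (121π + 1π) = (121 + 1)/2 = 61.
So Σ_{n ∈ Z} |c_n|^2 = 61.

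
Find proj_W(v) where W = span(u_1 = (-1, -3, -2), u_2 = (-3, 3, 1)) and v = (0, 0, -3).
proj_W(v) = (-54/101, -126/101, -87/101)

Set up U = [u_1 | ... | u_2] ∈ R^(3×2). The projector onto W = col(U) is P = U (U^T U)^(-1) U^T.
Compute U^T U =
  [14, -8]
  [-8, 19],
and U^T v = (6, -3).
Solve U^T U · c = U^T v for the coefficients: c = (45/101, 3/101). The projection is proj_W(v) = U c.
Check: (v - proj_W(v)) · u_1 = 0  (should be 0).
Check: (v - proj_W(v)) · u_2 = 0  (should be 0).
Result: proj_W(v) = (-54/101, -126/101, -87/101).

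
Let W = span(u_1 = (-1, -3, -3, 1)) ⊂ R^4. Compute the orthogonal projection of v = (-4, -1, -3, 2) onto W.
proj_W(v) = (-9/10, -27/10, -27/10, 9/10)

Set up U = [u_1 | ... | u_1] ∈ R^(4×1). The projector onto W = col(U) is P = U (U^T U)^(-1) U^T.
Compute U^T U =
  [20],
and U^T v = (18).
Solve U^T U · c = U^T v for the coefficients: c = (9/10). The projection is proj_W(v) = U c.
Check: (v - proj_W(v)) · u_1 = 0  (should be 0).
Result: proj_W(v) = (-9/10, -27/10, -27/10, 9/10).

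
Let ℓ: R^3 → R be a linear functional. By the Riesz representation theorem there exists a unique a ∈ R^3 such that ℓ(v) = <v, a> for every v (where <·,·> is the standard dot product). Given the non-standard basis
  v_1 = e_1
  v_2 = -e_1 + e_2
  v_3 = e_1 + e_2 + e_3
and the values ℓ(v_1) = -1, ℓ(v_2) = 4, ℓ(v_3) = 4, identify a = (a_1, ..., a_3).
a = (-1, 3, 2)

Write a = (a_1, ..., a_3) in the standard basis. For each basis vector v_i, ℓ(v_i) = <v_i, a> is a linear equation in the a_j's. Collect the n equations into a matrix system V a = ℓ, where row i of V is v_i (expressed in the standard basis). Since V is invertible (lower-triangular with 1s on the diagonal, up to permutation), solve by back-substitution:
  V =
[[1, 0, 0],
 [-1, 1, 0],
 [1, 1, 1]]
  V a = (-1, 4, 4)
Solving gives a = (-1, 3, 2).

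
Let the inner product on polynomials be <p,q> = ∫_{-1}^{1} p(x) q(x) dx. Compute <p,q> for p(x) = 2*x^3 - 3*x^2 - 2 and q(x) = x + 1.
<p,q> = -26/5

Expand the product: p(x)·q(x) = 2*x^4 - x^3 - 3*x^2 - 2*x - 2.
∫_{-1}^{1} of each monomial x^k gives [2/(k+1) if k even, 0 if k odd]. Integrating term-by-term (or equivalently evaluating the antiderivative F(x) = 2*x^5/5 - x^4/4 - x^3 - x^2 - 2*x at the endpoints):
  F(1) − F(−1) = -77/20 − (27/20) = -26/5.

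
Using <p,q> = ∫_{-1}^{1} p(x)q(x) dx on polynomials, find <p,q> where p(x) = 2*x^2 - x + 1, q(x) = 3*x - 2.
<p,q> = -26/3

Expand the product: p(x)·q(x) = 6*x^3 - 7*x^2 + 5*x - 2.
∫_{-1}^{1} of each monomial x^k gives [2/(k+1) if k even, 0 if k odd]. Integrating term-by-term (or equivalently evaluating the antiderivative F(x) = 3*x^4/2 - 7*x^3/3 + 5*x^2/2 - 2*x at the endpoints):
  F(1) − F(−1) = -1/3 − (25/3) = -26/3.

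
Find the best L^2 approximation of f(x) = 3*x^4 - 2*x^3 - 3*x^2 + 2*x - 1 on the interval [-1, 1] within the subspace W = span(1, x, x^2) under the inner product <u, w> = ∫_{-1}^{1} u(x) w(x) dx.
g(x) = -3*x^2/7 + 4*x/5 - 44/35

The best approximation g ∈ W is the orthogonal projection of f onto W. Writing g = a_0 + a_1 x + a_2 x^2, the coefficients solve the normal equations G · a = b where
  G_{ij} = <φ_i, φ_j> and b_i = <f, φ_i>, with φ_0 = 1, φ_1 = x, φ_2 = x^2.
G =
  [2, 0, 2/3]
  [0, 2/3, 0]
  [2/3, 0, 2/5],
b = (-14/5, 8/15, -106/105).
Solving gives a_0 = -44/35, a_1 = 4/5, a_2 = -3/7, so
  g(x) = -3*x^2/7 + 4*x/5 - 44/35.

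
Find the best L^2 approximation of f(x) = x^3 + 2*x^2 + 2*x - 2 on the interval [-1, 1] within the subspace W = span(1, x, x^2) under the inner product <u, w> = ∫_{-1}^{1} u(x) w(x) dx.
g(x) = 2*x^2 + 13*x/5 - 2

The best approximation g ∈ W is the orthogonal projection of f onto W. Writing g = a_0 + a_1 x + a_2 x^2, the coefficients solve the normal equations G · a = b where
  G_{ij} = <φ_i, φ_j> and b_i = <f, φ_i>, with φ_0 = 1, φ_1 = x, φ_2 = x^2.
G =
  [2, 0, 2/3]
  [0, 2/3, 0]
  [2/3, 0, 2/5],
b = (-8/3, 26/15, -8/15).
Solving gives a_0 = -2, a_1 = 13/5, a_2 = 2, so
  g(x) = 2*x^2 + 13*x/5 - 2.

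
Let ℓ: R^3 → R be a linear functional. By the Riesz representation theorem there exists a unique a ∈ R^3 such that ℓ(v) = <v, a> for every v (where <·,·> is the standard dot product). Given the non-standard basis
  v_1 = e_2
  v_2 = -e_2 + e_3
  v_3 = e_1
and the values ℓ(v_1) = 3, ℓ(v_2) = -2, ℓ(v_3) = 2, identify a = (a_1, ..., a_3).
a = (2, 3, 1)

Write a = (a_1, ..., a_3) in the standard basis. For each basis vector v_i, ℓ(v_i) = <v_i, a> is a linear equation in the a_j's. Collect the n equations into a matrix system V a = ℓ, where row i of V is v_i (expressed in the standard basis). Since V is invertible (lower-triangular with 1s on the diagonal, up to permutation), solve by back-substitution:
  V =
[[0, 1, 0],
 [0, -1, 1],
 [1, 0, 0]]
  V a = (3, -2, 2)
Solving gives a = (2, 3, 1).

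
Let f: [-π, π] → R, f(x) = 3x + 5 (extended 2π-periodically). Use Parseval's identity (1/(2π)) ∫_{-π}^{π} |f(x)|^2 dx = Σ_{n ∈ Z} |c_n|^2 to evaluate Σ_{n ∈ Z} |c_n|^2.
Σ |c_n|^2 = 3π^2 + 25

Expand and integrate term by term over [-π, π]:
  ∫ (3x)^2 dx = 9·(2π^3/3); ∫ 2·3·(5)·x dx = 0 (odd integrand); ∫ 5^2 dx = 25·2π.
So (1/(2π)) ∫_{-π}^{π} (3x + 5)^2 dx = 9π^2/3 + 25 = 3π^2 + 25.
Parseval ⇒ Σ |c_n|^2 = 3π^2 + 25.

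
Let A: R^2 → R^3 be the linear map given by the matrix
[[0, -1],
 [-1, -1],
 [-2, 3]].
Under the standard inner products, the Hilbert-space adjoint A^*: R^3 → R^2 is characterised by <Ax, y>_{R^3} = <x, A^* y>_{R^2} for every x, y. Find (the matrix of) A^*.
A^* = A^T =
[[0, -1, -2],
 [-1, -1, 3]]

For real matrices with standard dot products, the defining identity <Ax, y> = <x, A^* y> gives (Ax)^T y = x^T (A^*) y, i.e. x^T A^T y = x^T (A^*) y. Since this holds for all x, y, we must have A^* = A^T. Therefore
A^* =
[[0, -1, -2],
 [-1, -1, 3]].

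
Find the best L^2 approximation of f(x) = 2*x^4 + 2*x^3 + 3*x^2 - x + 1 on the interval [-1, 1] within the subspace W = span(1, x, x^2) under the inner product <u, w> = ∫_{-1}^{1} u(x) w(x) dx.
g(x) = 33*x^2/7 + x/5 + 29/35

The best approximation g ∈ W is the orthogonal projection of f onto W. Writing g = a_0 + a_1 x + a_2 x^2, the coefficients solve the normal equations G · a = b where
  G_{ij} = <φ_i, φ_j> and b_i = <f, φ_i>, with φ_0 = 1, φ_1 = x, φ_2 = x^2.
G =
  [2, 0, 2/3]
  [0, 2/3, 0]
  [2/3, 0, 2/5],
b = (24/5, 2/15, 256/105).
Solving gives a_0 = 29/35, a_1 = 1/5, a_2 = 33/7, so
  g(x) = 33*x^2/7 + x/5 + 29/35.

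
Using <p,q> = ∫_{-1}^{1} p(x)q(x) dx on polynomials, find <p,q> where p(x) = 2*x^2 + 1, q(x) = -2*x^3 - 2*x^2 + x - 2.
<p,q> = -48/5

Expand the product: p(x)·q(x) = -4*x^5 - 4*x^4 - 6*x^2 + x - 2.
∫_{-1}^{1} of each monomial x^k gives [2/(k+1) if k even, 0 if k odd]. Integrating term-by-term (or equivalently evaluating the antiderivative F(x) = -2*x^6/3 - 4*x^5/5 - 2*x^3 + x^2/2 - 2*x at the endpoints):
  F(1) − F(−1) = -149/30 − (139/30) = -48/5.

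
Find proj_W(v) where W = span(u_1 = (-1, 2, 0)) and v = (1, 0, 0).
proj_W(v) = (1/5, -2/5, 0)

Set up U = [u_1 | ... | u_1] ∈ R^(3×1). The projector onto W = col(U) is P = U (U^T U)^(-1) U^T.
Compute U^T U =
  [5],
and U^T v = (-1).
Solve U^T U · c = U^T v for the coefficients: c = (-1/5). The projection is proj_W(v) = U c.
Check: (v - proj_W(v)) · u_1 = 0  (should be 0).
Result: proj_W(v) = (1/5, -2/5, 0).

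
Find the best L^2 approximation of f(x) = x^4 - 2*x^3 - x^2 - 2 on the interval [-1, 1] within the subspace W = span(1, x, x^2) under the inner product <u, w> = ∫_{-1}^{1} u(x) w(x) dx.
g(x) = -x^2/7 - 6*x/5 - 73/35

The best approximation g ∈ W is the orthogonal projection of f onto W. Writing g = a_0 + a_1 x + a_2 x^2, the coefficients solve the normal equations G · a = b where
  G_{ij} = <φ_i, φ_j> and b_i = <f, φ_i>, with φ_0 = 1, φ_1 = x, φ_2 = x^2.
G =
  [2, 0, 2/3]
  [0, 2/3, 0]
  [2/3, 0, 2/5],
b = (-64/15, -4/5, -152/105).
Solving gives a_0 = -73/35, a_1 = -6/5, a_2 = -1/7, so
  g(x) = -x^2/7 - 6*x/5 - 73/35.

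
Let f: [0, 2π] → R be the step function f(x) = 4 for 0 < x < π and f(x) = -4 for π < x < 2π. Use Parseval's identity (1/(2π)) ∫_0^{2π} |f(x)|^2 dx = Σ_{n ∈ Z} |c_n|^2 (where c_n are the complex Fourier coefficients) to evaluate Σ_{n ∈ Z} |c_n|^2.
Σ |c_n|^2 = 16

Parseval equates the L^2 energy of f (normalised by 1/(2π)) with the ℓ^2 sum of its Fourier coefficients: (1/(2π)) ∫_0^{2π} |f|^2 = Σ |c_n|^2.
Compute the left side: (1/(2π)) [∫_0^π 4^2 dx + ∫_π^{2π} (-4)^2 dx] = (1/(2π)) · (16π + 16π) = (16 + 16)/2 = 16.
So Σ_{n ∈ Z} |c_n|^2 = 16.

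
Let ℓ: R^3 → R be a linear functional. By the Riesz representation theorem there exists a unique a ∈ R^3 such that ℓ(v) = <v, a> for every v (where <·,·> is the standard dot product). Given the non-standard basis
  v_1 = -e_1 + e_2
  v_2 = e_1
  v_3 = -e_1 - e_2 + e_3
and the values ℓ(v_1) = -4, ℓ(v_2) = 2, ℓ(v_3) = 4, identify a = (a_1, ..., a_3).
a = (2, -2, 4)

Write a = (a_1, ..., a_3) in the standard basis. For each basis vector v_i, ℓ(v_i) = <v_i, a> is a linear equation in the a_j's. Collect the n equations into a matrix system V a = ℓ, where row i of V is v_i (expressed in the standard basis). Since V is invertible (lower-triangular with 1s on the diagonal, up to permutation), solve by back-substitution:
  V =
[[-1, 1, 0],
 [1, 0, 0],
 [-1, -1, 1]]
  V a = (-4, 2, 4)
Solving gives a = (2, -2, 4).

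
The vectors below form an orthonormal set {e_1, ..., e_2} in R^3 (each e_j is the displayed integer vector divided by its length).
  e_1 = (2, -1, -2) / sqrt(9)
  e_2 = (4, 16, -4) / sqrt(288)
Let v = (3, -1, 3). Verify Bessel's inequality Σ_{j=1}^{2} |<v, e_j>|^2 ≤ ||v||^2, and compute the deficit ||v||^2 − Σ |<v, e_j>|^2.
Σ |<v, e_j>|^2 = 1; ||v||^2 = 19; deficit = 18

Write each e_j = u_j / sqrt(<u_j, u_j>) where u_j is the displayed integer vector. Then <v, e_j> = <v, u_j> / sqrt(<u_j, u_j>), so |<v, e_j>|^2 = <v, u_j>^2 / <u_j, u_j>.
Coefficients: <v, e_1> = 1/sqrt(9), <v, e_2> = -16/sqrt(288).
Square and sum: Σ |<v, e_j>|^2 = 1.
Compute ||v||^2 = v·v = 19.
Deficit = 19 − 1 = 18 ≥ 0, confirming Bessel's inequality. (The deficit equals ||v − Σ <v,e_j> e_j||^2, the squared distance from v to span{e_j}.)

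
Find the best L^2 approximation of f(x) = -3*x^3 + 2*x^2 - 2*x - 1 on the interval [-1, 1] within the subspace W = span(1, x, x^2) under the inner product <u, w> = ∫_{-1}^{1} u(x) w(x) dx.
g(x) = 2*x^2 - 19*x/5 - 1

The best approximation g ∈ W is the orthogonal projection of f onto W. Writing g = a_0 + a_1 x + a_2 x^2, the coefficients solve the normal equations G · a = b where
  G_{ij} = <φ_i, φ_j> and b_i = <f, φ_i>, with φ_0 = 1, φ_1 = x, φ_2 = x^2.
G =
  [2, 0, 2/3]
  [0, 2/3, 0]
  [2/3, 0, 2/5],
b = (-2/3, -38/15, 2/15).
Solving gives a_0 = -1, a_1 = -19/5, a_2 = 2, so
  g(x) = 2*x^2 - 19*x/5 - 1.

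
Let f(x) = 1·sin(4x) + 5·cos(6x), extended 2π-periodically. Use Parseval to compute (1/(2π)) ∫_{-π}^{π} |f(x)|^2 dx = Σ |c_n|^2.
Σ |c_n|^2 = 13

Expand |f|^2 and use orthogonality of {sin(nx), cos(mx)} on [-π, π]:
  ∫_{-π}^{π} sin(nx)^2 dx = π, ∫ cos(mx)^2 dx = π, and cross terms integrate to 0.
So ∫_{-π}^{π} f(x)^2 dx = 1^2 · π + 5^2 · π = (1 + 25)π.
Divide by 2π: (1 + 25)/2 = 13.
By Parseval, this equals Σ |c_n|^2.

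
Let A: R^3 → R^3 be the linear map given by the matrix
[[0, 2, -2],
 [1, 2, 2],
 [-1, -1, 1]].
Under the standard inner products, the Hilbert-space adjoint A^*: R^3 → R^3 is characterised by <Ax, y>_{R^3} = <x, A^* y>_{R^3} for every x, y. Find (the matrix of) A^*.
A^* = A^T =
[[0, 1, -1],
 [2, 2, -1],
 [-2, 2, 1]]

For real matrices with standard dot products, the defining identity <Ax, y> = <x, A^* y> gives (Ax)^T y = x^T (A^*) y, i.e. x^T A^T y = x^T (A^*) y. Since this holds for all x, y, we must have A^* = A^T. Therefore
A^* =
[[0, 1, -1],
 [2, 2, -1],
 [-2, 2, 1]].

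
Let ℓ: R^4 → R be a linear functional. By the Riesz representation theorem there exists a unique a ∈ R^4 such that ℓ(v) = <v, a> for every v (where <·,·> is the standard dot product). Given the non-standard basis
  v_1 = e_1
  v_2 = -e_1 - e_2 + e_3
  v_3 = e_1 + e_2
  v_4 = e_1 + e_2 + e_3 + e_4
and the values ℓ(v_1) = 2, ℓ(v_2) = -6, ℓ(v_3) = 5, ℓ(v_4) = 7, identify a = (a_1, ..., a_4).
a = (2, 3, -1, 3)

Write a = (a_1, ..., a_4) in the standard basis. For each basis vector v_i, ℓ(v_i) = <v_i, a> is a linear equation in the a_j's. Collect the n equations into a matrix system V a = ℓ, where row i of V is v_i (expressed in the standard basis). Since V is invertible (lower-triangular with 1s on the diagonal, up to permutation), solve by back-substitution:
  V =
[[1, 0, 0, 0],
 [-1, -1, 1, 0],
 [1, 1, 0, 0],
 [1, 1, 1, 1]]
  V a = (2, -6, 5, 7)
Solving gives a = (2, 3, -1, 3).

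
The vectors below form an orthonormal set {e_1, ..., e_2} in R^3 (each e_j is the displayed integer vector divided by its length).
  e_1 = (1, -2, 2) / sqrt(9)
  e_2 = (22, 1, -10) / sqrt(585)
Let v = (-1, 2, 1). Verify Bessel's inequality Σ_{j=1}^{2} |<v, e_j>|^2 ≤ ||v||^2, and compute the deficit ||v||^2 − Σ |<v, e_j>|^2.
Σ |<v, e_j>|^2 = 33/13; ||v||^2 = 6; deficit = 45/13

Write each e_j = u_j / sqrt(<u_j, u_j>) where u_j is the displayed integer vector. Then <v, e_j> = <v, u_j> / sqrt(<u_j, u_j>), so |<v, e_j>|^2 = <v, u_j>^2 / <u_j, u_j>.
Coefficients: <v, e_1> = -3/sqrt(9), <v, e_2> = -30/sqrt(585).
Square and sum: Σ |<v, e_j>|^2 = 33/13.
Compute ||v||^2 = v·v = 6.
Deficit = 6 − 33/13 = 45/13 ≥ 0, confirming Bessel's inequality. (The deficit equals ||v − Σ <v,e_j> e_j||^2, the squared distance from v to span{e_j}.)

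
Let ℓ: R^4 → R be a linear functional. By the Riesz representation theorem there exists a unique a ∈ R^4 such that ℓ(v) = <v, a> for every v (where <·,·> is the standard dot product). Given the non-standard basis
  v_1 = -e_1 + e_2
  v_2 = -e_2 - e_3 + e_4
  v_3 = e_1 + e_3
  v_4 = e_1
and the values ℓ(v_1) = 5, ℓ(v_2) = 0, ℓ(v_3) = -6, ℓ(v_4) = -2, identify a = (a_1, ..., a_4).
a = (-2, 3, -4, -1)

Write a = (a_1, ..., a_4) in the standard basis. For each basis vector v_i, ℓ(v_i) = <v_i, a> is a linear equation in the a_j's. Collect the n equations into a matrix system V a = ℓ, where row i of V is v_i (expressed in the standard basis). Since V is invertible (lower-triangular with 1s on the diagonal, up to permutation), solve by back-substitution:
  V =
[[-1, 1, 0, 0],
 [0, -1, -1, 1],
 [1, 0, 1, 0],
 [1, 0, 0, 0]]
  V a = (5, 0, -6, -2)
Solving gives a = (-2, 3, -4, -1).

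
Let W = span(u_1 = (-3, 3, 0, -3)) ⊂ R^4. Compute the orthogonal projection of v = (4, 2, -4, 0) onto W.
proj_W(v) = (2/3, -2/3, 0, 2/3)

Set up U = [u_1 | ... | u_1] ∈ R^(4×1). The projector onto W = col(U) is P = U (U^T U)^(-1) U^T.
Compute U^T U =
  [27],
and U^T v = (-6).
Solve U^T U · c = U^T v for the coefficients: c = (-2/9). The projection is proj_W(v) = U c.
Check: (v - proj_W(v)) · u_1 = 0  (should be 0).
Result: proj_W(v) = (2/3, -2/3, 0, 2/3).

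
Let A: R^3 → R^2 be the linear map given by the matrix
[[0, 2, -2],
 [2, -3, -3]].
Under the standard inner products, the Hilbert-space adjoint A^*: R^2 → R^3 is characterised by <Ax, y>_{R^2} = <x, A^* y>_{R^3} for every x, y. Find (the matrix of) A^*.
A^* = A^T =
[[0, 2],
 [2, -3],
 [-2, -3]]

For real matrices with standard dot products, the defining identity <Ax, y> = <x, A^* y> gives (Ax)^T y = x^T (A^*) y, i.e. x^T A^T y = x^T (A^*) y. Since this holds for all x, y, we must have A^* = A^T. Therefore
A^* =
[[0, 2],
 [2, -3],
 [-2, -3]].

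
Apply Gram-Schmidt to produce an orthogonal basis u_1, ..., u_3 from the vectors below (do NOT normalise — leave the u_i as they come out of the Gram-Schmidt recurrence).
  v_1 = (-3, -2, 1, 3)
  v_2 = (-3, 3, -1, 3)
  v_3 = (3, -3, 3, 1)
Orthogonal basis:
  u_1 = (-3, -2, 1, 3)
  u_2 = (-36/23, 91/23, -34/23, 36/23)
  u_3 = (1074/523, 336/523, 840/523, 1018/523)

Apply the Gram-Schmidt recurrence
  u_1 = v_1
  u_i = v_i − Σ_{j<i} ((v_i · u_j) / (u_j · u_j)) · u_j.

Step by step this gives:
  u_1 = (-3, -2, 1, 3)
  u_2 = (-36/23, 91/23, -34/23, 36/23)
  u_3 = (1074/523, 336/523, 840/523, 1018/523)

Orthogonality check:
  u_2 · u_1 = 0 (should be 0)
  u_3 · u_1 = 0 (should be 0)
  u_3 · u_2 = 0 (should be 0)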